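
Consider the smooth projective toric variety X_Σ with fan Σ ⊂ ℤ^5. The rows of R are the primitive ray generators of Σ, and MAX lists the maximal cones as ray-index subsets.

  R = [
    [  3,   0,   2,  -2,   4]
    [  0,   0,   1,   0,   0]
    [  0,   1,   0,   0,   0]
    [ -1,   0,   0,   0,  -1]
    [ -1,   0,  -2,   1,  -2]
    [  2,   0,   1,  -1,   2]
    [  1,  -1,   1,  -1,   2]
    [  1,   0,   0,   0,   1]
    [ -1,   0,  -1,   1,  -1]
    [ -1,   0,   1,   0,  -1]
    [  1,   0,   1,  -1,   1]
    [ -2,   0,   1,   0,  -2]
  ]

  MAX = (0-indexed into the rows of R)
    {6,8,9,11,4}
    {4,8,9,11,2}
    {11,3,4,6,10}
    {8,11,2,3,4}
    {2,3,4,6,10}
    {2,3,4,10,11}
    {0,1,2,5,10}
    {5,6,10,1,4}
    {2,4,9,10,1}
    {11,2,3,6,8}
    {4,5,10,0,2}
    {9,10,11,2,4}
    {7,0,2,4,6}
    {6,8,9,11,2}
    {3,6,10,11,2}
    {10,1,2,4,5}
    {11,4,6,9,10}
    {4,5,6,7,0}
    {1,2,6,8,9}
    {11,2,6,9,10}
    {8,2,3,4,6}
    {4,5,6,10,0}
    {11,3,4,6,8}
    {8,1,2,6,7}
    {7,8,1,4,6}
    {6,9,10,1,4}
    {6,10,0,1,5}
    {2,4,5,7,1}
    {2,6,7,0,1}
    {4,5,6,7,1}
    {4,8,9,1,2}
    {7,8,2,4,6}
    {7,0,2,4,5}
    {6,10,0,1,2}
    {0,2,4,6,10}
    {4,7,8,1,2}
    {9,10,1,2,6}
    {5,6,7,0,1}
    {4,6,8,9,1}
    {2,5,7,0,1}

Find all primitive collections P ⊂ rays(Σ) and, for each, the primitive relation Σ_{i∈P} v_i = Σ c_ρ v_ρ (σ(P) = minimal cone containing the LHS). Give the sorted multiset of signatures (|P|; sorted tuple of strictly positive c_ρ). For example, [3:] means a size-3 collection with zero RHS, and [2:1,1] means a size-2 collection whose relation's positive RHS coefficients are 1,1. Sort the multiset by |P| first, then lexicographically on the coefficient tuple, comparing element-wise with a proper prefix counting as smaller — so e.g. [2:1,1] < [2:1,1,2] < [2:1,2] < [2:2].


21 collections generate NE(X_Σ); each relation:

  • {3,7}:  v_{3} + v_{7} = 0 ; sig = [2:]
  • {8,10}:  v_{8} + v_{10} = 0 ; sig = [2:]
  • {1,3}:  v_{1} + v_{3} = v_{9} ; sig = [2:1]
  • {3,5}:  v_{3} + v_{5} = v_{10} ; sig = [2:1]
  • {3,9}:  v_{3} + v_{9} = v_{11} ; sig = [2:1]
  • {5,8}:  v_{5} + v_{8} = v_{7} ; sig = [2:1]
  • {7,9}:  v_{7} + v_{9} = v_{1} ; sig = [2:1]
  • {7,10}:  v_{7} + v_{10} = v_{5} ; sig = [2:1]
  • {7,11}:  v_{7} + v_{11} = v_{9} ; sig = [2:1]
  • {5,9}:  v_{5} + v_{9} = v_{1} + v_{10} ; sig = [2:1,1]
  • {5,11}:  v_{5} + v_{11} = v_{9} + v_{10} ; sig = [2:1,1]
  • {0,3}:  v_{0} + v_{3} = v_{2} + v_{6} + v_{10} ; sig = [2:1,1,1]
  • {0,8}:  v_{0} + v_{8} = v_{2} + v_{6} + v_{7} ; sig = [2:1,1,1]
  • {0,9}:  v_{0} + v_{9} = v_{1} + v_{2} + v_{6} + v_{10} ; sig = [2:1,1,1,1]
  • {0,11}:  v_{0} + v_{11} = v_{2} + v_{6} + v_{9} + v_{10} ; sig = [2:1,1,1,1]
  • {1,11}:  v_{1} + v_{11} = 2·v_{9} ; sig = [2:2]
  • {0,1,4}:  v_{0} + v_{1} + v_{4} = v_{5} ; sig = [3:1]
  • {2,5,6}:  v_{2} + v_{5} + v_{6} = v_{0} ; sig = [3:1]
  • {1,2,4,6}:  v_{1} + v_{2} + v_{4} + v_{6} = 0 ; sig = [4:]
  • {2,4,6,9}:  v_{2} + v_{4} + v_{6} + v_{9} = v_{3} ; sig = [4:1]
  • {2,4,6,11}:  v_{2} + v_{4} + v_{6} + v_{11} = 2·v_{3} ; sig = [4:2]

Sorted signature multiset PRS(X):
[[2:], [2:], [2:1], [2:1], [2:1], [2:1], [2:1], [2:1], [2:1], [2:1,1], [2:1,1], [2:1,1,1], [2:1,1,1], [2:1,1,1,1], [2:1,1,1,1], [2:2], [3:1], [3:1], [4:], [4:1], [4:2]]


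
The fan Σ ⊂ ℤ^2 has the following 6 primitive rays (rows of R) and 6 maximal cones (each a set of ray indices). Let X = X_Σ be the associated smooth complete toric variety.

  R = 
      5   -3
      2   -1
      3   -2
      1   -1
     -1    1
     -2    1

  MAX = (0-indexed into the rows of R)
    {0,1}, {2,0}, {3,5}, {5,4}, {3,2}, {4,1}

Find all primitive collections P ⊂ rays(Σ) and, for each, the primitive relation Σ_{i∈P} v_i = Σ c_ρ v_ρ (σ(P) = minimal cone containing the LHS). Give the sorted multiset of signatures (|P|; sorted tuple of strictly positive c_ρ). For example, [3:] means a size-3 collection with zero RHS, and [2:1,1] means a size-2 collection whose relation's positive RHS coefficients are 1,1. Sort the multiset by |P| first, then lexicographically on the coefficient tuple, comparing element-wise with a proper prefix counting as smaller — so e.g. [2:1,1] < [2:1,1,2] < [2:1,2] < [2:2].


|primitive collections| = 9. Relations:

  P = {1,5}:  v_{1} + v_{5} = 0 — sig = [2:]
  P = {3,4}:  v_{3} + v_{4} = 0 — sig = [2:]
  P = {0,5}:  v_{0} + v_{5} = v_{2} — sig = [2:1]
  P = {1,2}:  v_{1} + v_{2} = v_{0} — sig = [2:1]
  P = {1,3}:  v_{1} + v_{3} = v_{2} — sig = [2:1]
  P = {2,4}:  v_{2} + v_{4} = v_{1} — sig = [2:1]
  P = {2,5}:  v_{2} + v_{5} = v_{3} — sig = [2:1]
  P = {0,3}:  v_{0} + v_{3} = 2·v_{2} — sig = [2:2]
  P = {0,4}:  v_{0} + v_{4} = 2·v_{1} — sig = [2:2]

Signatures (|P|; sorted positive RHS coefficients), sorted:
{ [2:] ×2,  [2:1] ×5,  [2:2] ×2 }


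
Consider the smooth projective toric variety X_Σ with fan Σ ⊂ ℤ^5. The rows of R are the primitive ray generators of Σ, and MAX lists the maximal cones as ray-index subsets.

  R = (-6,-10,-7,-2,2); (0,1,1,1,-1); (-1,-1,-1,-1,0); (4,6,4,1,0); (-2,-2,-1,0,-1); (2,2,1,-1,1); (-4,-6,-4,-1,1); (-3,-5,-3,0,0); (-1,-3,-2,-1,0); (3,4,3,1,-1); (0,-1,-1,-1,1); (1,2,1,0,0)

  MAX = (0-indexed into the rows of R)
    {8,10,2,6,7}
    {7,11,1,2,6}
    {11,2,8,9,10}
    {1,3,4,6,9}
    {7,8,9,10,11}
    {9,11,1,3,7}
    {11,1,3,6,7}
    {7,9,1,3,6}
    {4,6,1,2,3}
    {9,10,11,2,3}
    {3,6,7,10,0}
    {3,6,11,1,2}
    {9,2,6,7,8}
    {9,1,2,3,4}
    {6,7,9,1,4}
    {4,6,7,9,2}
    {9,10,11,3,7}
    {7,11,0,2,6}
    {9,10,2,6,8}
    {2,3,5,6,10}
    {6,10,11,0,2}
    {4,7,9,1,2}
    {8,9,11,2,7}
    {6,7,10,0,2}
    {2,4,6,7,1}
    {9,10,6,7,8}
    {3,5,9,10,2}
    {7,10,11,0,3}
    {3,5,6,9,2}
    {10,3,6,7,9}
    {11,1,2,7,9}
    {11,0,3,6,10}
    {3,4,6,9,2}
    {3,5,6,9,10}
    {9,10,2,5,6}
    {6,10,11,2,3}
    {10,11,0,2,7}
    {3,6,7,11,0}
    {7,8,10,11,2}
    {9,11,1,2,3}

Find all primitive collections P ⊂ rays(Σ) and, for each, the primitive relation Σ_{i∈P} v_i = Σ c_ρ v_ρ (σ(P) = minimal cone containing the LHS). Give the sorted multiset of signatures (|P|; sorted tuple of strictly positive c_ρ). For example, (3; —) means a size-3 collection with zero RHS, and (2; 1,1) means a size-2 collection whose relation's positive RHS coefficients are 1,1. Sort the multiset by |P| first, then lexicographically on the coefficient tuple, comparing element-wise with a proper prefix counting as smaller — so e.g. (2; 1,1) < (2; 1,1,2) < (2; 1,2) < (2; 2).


25 minimal non-faces of Δ(Σ) (on 12 rays):

  {1,10}:  v_{1} + v_{10} = 0 — sig = (2; —)
  {0,9}:  v_{0} + v_{9} = v_{7} + v_{10} — sig = (2; 1,1)
  {3,8}:  v_{3} + v_{8} = v_{9} + v_{10} — sig = (2; 1,1)
  {4,11}:  v_{4} + v_{11} = v_{1} + v_{2} — sig = (2; 1,1)
  {0,1}:  v_{0} + v_{1} = v_{6} + v_{7} + v_{11} — sig = (2; 1,1,1)
  {0,4}:  v_{0} + v_{4} = v_{2} + v_{6} + v_{7} — sig = (2; 1,1,1)
  {1,8}:  v_{1} + v_{8} = v_{2} + v_{7} + v_{9} — sig = (2; 1,1,1)
  {4,10}:  v_{4} + v_{10} = v_{2} + v_{6} + v_{9} — sig = (2; 1,1,1)
  {5,7}:  v_{5} + v_{7} = v_{6} + v_{9} + v_{10} — sig = (2; 1,1,1)
  {5,11}:  v_{5} + v_{11} = v_{2} + v_{3} + v_{10} — sig = (2; 1,1,1)
  {1,5}:  v_{1} + v_{5} = v_{2} + v_{3} + v_{6} + v_{9} — sig = (2; 1,1,1,1)
  {4,8}:  v_{4} + v_{8} = 2·v_{2} + v_{6} + v_{7} + 2·v_{9} — sig = (2; 1,1,2,2)
  {5,8}:  v_{5} + v_{8} = v_{2} + v_{6} + 2·v_{9} + 2·v_{10} — sig = (2; 1,1,2,2)
  {0,5}:  v_{0} + v_{5} = v_{6} + 2·v_{10} — sig = (2; 1,2)
  {0,8}:  v_{0} + v_{8} = v_{2} + 2·v_{7} + 2·v_{10} — sig = (2; 1,2,2)
  {4,5}:  v_{4} + v_{5} = 2·v_{2} + v_{3} + 2·v_{6} + 2·v_{9} — sig = (2; 1,2,2,2)
  {2,3,7}:  v_{2} + v_{3} + v_{7} = 0 — sig = (3; —)
  {6,9,11}:  v_{6} + v_{9} + v_{11} = 0 — sig = (3; —)
  {0,2,3}:  v_{0} + v_{2} + v_{3} = v_{6} + v_{10} + v_{11} — sig = (3; 1,1,1)
  {3,4,7}:  v_{3} + v_{4} + v_{7} = v_{1} + v_{6} + v_{9} — sig = (3; 1,1,1)
  {6,8,11}:  v_{6} + v_{8} + v_{11} = v_{2} + v_{7} + v_{10} — sig = (3; 1,1,1)
  {1,2,6,9}:  v_{1} + v_{2} + v_{6} + v_{9} = v_{4} — sig = (4; 1)
  {2,7,9,10}:  v_{2} + v_{7} + v_{9} + v_{10} = v_{8} — sig = (4; 1)
  {6,7,10,11}:  v_{6} + v_{7} + v_{10} + v_{11} = v_{0} — sig = (4; 1)
  {2,3,6,9,10}:  v_{2} + v_{3} + v_{6} + v_{9} + v_{10} = v_{5} — sig = (5; 1)

Signatures (|P|; sorted positive RHS coefficients), sorted:
[(2; —), (2; 1,1), (2; 1,1), (2; 1,1), (2; 1,1,1), (2; 1,1,1), (2; 1,1,1), (2; 1,1,1), (2; 1,1,1), (2; 1,1,1), (2; 1,1,1,1), (2; 1,1,2,2), (2; 1,1,2,2), (2; 1,2), (2; 1,2,2), (2; 1,2,2,2), (3; —), (3; —), (3; 1,1,1), (3; 1,1,1), (3; 1,1,1), (4; 1), (4; 1), (4; 1), (5; 1)]


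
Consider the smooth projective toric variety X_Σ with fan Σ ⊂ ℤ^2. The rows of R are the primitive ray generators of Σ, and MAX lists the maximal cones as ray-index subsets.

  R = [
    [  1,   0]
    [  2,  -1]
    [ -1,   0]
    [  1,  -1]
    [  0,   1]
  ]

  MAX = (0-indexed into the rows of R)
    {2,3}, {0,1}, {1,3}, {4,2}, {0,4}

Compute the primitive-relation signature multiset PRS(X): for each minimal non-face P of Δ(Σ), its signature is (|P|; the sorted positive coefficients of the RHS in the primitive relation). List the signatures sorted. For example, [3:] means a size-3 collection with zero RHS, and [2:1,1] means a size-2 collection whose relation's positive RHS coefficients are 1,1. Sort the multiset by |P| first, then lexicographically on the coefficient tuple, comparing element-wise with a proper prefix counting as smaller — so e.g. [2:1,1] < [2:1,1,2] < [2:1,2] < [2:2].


Primitive collections (5):

  P = {0,2}:  v_{0} + v_{2} = 0  →  sig = [2:]
  P = {0,3}:  v_{0} + v_{3} = v_{1}  →  sig = [2:1]
  P = {1,2}:  v_{1} + v_{2} = v_{3}  →  sig = [2:1]
  P = {3,4}:  v_{3} + v_{4} = v_{0}  →  sig = [2:1]
  P = {1,4}:  v_{1} + v_{4} = 2·v_{0}  →  sig = [2:2]

so the primitive-relation signature multiset is
{ [2:],  [2:1] ×3,  [2:2] }


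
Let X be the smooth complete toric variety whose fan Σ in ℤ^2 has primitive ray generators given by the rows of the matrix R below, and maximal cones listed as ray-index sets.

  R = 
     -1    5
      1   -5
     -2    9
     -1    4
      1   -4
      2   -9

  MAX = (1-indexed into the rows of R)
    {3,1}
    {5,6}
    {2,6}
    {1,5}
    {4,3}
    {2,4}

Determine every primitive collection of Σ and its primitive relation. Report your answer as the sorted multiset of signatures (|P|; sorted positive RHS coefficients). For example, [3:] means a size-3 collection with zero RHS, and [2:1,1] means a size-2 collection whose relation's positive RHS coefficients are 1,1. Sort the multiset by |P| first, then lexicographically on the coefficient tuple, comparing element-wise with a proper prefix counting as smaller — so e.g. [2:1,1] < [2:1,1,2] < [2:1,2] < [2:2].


Σ has 9 primitive collections:

  P={1,2}:  v_{1} + v_{2} = 0  so sig = [2:]
  P={3,6}:  v_{3} + v_{6} = 0  so sig = [2:]
  P={4,5}:  v_{4} + v_{5} = 0  so sig = [2:]
  P={1,4}:  v_{1} + v_{4} = v_{3}  so sig = [2:1]
  P={1,6}:  v_{1} + v_{6} = v_{5}  so sig = [2:1]
  P={2,3}:  v_{2} + v_{3} = v_{4}  so sig = [2:1]
  P={2,5}:  v_{2} + v_{5} = v_{6}  so sig = [2:1]
  P={3,5}:  v_{3} + v_{5} = v_{1}  so sig = [2:1]
  P={4,6}:  v_{4} + v_{6} = v_{2}  so sig = [2:1]

Hence PRS(X_Σ) =
[[2:], [2:], [2:], [2:1], [2:1], [2:1], [2:1], [2:1], [2:1]]


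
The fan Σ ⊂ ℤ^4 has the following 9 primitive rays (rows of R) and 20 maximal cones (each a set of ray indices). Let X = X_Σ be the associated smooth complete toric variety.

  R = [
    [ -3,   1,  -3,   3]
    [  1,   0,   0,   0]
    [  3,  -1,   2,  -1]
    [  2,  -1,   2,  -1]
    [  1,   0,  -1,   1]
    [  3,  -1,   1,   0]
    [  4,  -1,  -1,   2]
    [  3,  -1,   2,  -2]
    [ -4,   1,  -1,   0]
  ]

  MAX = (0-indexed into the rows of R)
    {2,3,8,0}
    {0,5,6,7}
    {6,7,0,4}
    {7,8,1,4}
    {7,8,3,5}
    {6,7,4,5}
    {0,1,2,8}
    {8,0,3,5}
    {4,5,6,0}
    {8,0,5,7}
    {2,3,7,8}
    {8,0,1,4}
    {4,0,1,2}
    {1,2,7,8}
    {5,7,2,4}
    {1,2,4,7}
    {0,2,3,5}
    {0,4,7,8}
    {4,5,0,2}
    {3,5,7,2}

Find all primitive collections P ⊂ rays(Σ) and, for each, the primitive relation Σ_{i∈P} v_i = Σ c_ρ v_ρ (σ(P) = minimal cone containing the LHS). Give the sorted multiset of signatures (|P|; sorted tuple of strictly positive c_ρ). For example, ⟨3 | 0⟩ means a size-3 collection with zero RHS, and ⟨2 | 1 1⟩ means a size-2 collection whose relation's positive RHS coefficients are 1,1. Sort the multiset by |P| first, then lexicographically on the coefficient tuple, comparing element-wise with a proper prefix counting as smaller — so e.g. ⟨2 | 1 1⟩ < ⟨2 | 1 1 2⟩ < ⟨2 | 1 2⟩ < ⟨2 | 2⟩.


14 collections generate NE(X_Σ); each relation:

  • {1,3}:  v_{1} + v_{3} = v_{2}  so sig = ⟨2 | 1⟩
  • {3,4}:  v_{3} + v_{4} = v_{5}  so sig = ⟨2 | 1⟩
  • {1,5}:  v_{1} + v_{5} = v_{2} + v_{4}  so sig = ⟨2 | 1 1⟩
  • {3,6}:  v_{3} + v_{6} = v_{0} + 2·v_{5} + v_{7}  so sig = ⟨2 | 1 1 2⟩
  • {1,6}:  v_{1} + v_{6} = 2·v_{4} + v_{5}  so sig = ⟨2 | 1 2⟩
  • {2,6}:  v_{2} + v_{6} = v_{4} + 2·v_{5}  so sig = ⟨2 | 1 2⟩
  • {6,8}:  v_{6} + v_{8} = 2·v_{0} + 2·v_{7}  so sig = ⟨2 | 2 2⟩
  • {2,4,8}:  v_{2} + v_{4} + v_{8} = 0  so sig = ⟨3 | 0⟩
  • {0,1,7}:  v_{0} + v_{1} + v_{7} = v_{4}  so sig = ⟨3 | 1⟩
  • {0,2,7}:  v_{0} + v_{2} + v_{7} = v_{5}  so sig = ⟨3 | 1⟩
  • {2,5,8}:  v_{2} + v_{5} + v_{8} = v_{3}  so sig = ⟨3 | 1⟩
  • {4,5,8}:  v_{4} + v_{5} + v_{8} = v_{0} + v_{7}  so sig = ⟨3 | 1 1⟩
  • {0,3,7}:  v_{0} + v_{3} + v_{7} = 2·v_{5} + v_{8}  so sig = ⟨3 | 1 2⟩
  • {0,4,5,7}:  v_{0} + v_{4} + v_{5} + v_{7} = v_{6}  so sig = ⟨4 | 1⟩

Hence PRS(X_Σ) =
    |P|=2: 7 collections, coeffs (1), (1), (1,1), (1,1,2), (1,2), (1,2), (2,2)
    |P|=3: 6 collections, coeffs (), (1), (1), (1), (1,1), (1,2)
    |P|=4: 1 collection, coeffs (1)


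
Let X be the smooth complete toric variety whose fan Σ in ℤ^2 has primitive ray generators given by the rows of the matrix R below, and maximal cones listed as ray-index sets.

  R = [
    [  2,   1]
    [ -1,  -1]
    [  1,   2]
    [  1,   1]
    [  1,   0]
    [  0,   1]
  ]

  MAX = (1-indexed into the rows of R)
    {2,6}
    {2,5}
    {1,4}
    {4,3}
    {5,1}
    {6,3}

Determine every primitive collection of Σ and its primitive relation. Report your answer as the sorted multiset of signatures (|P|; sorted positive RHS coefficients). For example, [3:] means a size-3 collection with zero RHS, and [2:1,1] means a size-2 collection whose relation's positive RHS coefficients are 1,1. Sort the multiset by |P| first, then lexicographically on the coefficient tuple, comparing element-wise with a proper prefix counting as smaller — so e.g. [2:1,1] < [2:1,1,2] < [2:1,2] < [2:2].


Δ(Σ) — 6 vertices, 9 min non-faces:

  P = {2,4}:  v_{2} + v_{4} = 0  ⇒ sig = [2:]
  P = {1,2}:  v_{1} + v_{2} = v_{5}  ⇒ sig = [2:1]
  P = {2,3}:  v_{2} + v_{3} = v_{6}  ⇒ sig = [2:1]
  P = {4,5}:  v_{4} + v_{5} = v_{1}  ⇒ sig = [2:1]
  P = {4,6}:  v_{4} + v_{6} = v_{3}  ⇒ sig = [2:1]
  P = {5,6}:  v_{5} + v_{6} = v_{4}  ⇒ sig = [2:1]
  P = {1,6}:  v_{1} + v_{6} = 2·v_{4}  ⇒ sig = [2:2]
  P = {3,5}:  v_{3} + v_{5} = 2·v_{4}  ⇒ sig = [2:2]
  P = {1,3}:  v_{1} + v_{3} = 3·v_{4}  ⇒ sig = [2:3]

Signatures (|P|; sorted positive RHS coefficients), sorted:
    |P|=2: 9 collections, coeffs (), (1), (1), (1), (1), (1), (2), (2), (3)


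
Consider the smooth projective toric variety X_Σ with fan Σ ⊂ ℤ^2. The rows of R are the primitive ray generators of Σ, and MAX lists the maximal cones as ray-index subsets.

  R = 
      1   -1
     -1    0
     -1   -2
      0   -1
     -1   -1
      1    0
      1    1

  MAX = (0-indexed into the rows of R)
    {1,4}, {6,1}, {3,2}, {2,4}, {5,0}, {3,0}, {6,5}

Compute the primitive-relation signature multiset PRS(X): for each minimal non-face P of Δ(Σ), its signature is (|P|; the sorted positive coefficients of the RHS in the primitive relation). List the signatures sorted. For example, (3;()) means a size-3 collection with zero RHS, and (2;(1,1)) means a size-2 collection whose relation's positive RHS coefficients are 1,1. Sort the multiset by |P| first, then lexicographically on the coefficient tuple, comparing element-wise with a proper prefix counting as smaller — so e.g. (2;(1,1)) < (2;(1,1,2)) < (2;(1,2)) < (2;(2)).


Primitive collections (14):

  • {1,5}:  v_{1} + v_{5} = 0 ; sig = (2;())
  • {4,6}:  v_{4} + v_{6} = 0 ; sig = (2;())
  • {0,1}:  v_{0} + v_{1} = v_{3} ; sig = (2;(1))
  • {1,3}:  v_{1} + v_{3} = v_{4} ; sig = (2;(1))
  • {2,6}:  v_{2} + v_{6} = v_{3} ; sig = (2;(1))
  • {3,4}:  v_{3} + v_{4} = v_{2} ; sig = (2;(1))
  • {3,5}:  v_{3} + v_{5} = v_{0} ; sig = (2;(1))
  • {3,6}:  v_{3} + v_{6} = v_{5} ; sig = (2;(1))
  • {4,5}:  v_{4} + v_{5} = v_{3} ; sig = (2;(1))
  • {0,4}:  v_{0} + v_{4} = 2·v_{3} ; sig = (2;(2))
  • {0,6}:  v_{0} + v_{6} = 2·v_{5} ; sig = (2;(2))
  • {1,2}:  v_{1} + v_{2} = 2·v_{4} ; sig = (2;(2))
  • {2,5}:  v_{2} + v_{5} = 2·v_{3} ; sig = (2;(2))
  • {0,2}:  v_{0} + v_{2} = 3·v_{3} ; sig = (2;(3))

Sorted signature multiset PRS(X):
[(2;()), (2;()), (2;(1)), (2;(1)), (2;(1)), (2;(1)), (2;(1)), (2;(1)), (2;(1)), (2;(2)), (2;(2)), (2;(2)), (2;(2)), (2;(3))]


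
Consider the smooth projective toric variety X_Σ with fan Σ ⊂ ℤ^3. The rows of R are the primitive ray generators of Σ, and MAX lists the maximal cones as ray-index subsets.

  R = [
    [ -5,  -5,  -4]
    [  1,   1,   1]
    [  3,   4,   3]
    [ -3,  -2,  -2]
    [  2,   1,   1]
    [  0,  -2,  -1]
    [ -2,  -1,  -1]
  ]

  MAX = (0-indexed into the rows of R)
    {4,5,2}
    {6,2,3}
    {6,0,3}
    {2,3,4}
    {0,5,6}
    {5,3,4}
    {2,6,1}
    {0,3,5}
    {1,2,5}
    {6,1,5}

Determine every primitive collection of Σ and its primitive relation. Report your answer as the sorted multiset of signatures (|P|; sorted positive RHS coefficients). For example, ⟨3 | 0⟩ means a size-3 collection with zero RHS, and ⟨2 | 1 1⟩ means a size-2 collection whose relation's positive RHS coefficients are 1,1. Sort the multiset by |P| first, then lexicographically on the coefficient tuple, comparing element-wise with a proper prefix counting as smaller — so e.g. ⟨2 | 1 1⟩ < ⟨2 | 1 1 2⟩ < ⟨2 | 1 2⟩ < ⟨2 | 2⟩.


The 9 primitive collections of Σ (r=7, n=3):

  {4,6}:  v_{4} + v_{6} = 0  →  sig = ⟨2 | 0⟩
  {0,2}:  v_{0} + v_{2} = v_{6}  →  sig = ⟨2 | 1⟩
  {1,3}:  v_{1} + v_{3} = v_{6}  →  sig = ⟨2 | 1⟩
  {0,4}:  v_{0} + v_{4} = v_{3} + v_{5}  →  sig = ⟨2 | 1 1⟩
  {1,4}:  v_{1} + v_{4} = v_{2} + v_{5}  →  sig = ⟨2 | 1 1⟩
  {0,1}:  v_{0} + v_{1} = v_{5} + 2·v_{6}  →  sig = ⟨2 | 1 2⟩
  {2,3,5}:  v_{2} + v_{3} + v_{5} = 0  →  sig = ⟨3 | 0⟩
  {2,5,6}:  v_{2} + v_{5} + v_{6} = v_{1}  →  sig = ⟨3 | 1⟩
  {3,5,6}:  v_{3} + v_{5} + v_{6} = v_{0}  →  sig = ⟨3 | 1⟩

so the primitive-relation signature multiset is
{ ⟨2 | 0⟩,  ⟨2 | 1⟩ ×2,  ⟨2 | 1 1⟩ ×2,  ⟨2 | 1 2⟩,  ⟨3 | 0⟩,  ⟨3 | 1⟩ ×2 }


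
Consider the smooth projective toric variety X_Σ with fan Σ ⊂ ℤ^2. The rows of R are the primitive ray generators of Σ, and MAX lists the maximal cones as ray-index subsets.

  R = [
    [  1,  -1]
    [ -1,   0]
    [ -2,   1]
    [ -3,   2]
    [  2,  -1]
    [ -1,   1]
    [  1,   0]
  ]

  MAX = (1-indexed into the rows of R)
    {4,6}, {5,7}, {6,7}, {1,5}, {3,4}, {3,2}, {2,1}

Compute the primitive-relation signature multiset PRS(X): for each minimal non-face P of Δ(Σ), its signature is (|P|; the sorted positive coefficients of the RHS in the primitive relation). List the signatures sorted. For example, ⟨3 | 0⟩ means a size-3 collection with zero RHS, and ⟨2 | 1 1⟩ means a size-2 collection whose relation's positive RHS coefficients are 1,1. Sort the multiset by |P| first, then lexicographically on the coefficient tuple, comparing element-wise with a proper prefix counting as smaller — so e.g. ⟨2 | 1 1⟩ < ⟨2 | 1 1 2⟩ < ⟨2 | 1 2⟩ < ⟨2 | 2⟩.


The 14 primitive collections of Σ (r=7, n=2):

  {1,6}:  v_{1} + v_{6} = 0 ; sig = ⟨2 | 0⟩
  {2,7}:  v_{2} + v_{7} = 0 ; sig = ⟨2 | 0⟩
  {3,5}:  v_{3} + v_{5} = 0 ; sig = ⟨2 | 0⟩
  {1,3}:  v_{1} + v_{3} = v_{2} ; sig = ⟨2 | 1⟩
  {1,4}:  v_{1} + v_{4} = v_{3} ; sig = ⟨2 | 1⟩
  {1,7}:  v_{1} + v_{7} = v_{5} ; sig = ⟨2 | 1⟩
  {2,5}:  v_{2} + v_{5} = v_{1} ; sig = ⟨2 | 1⟩
  {2,6}:  v_{2} + v_{6} = v_{3} ; sig = ⟨2 | 1⟩
  {3,6}:  v_{3} + v_{6} = v_{4} ; sig = ⟨2 | 1⟩
  {3,7}:  v_{3} + v_{7} = v_{6} ; sig = ⟨2 | 1⟩
  {4,5}:  v_{4} + v_{5} = v_{6} ; sig = ⟨2 | 1⟩
  {5,6}:  v_{5} + v_{6} = v_{7} ; sig = ⟨2 | 1⟩
  {2,4}:  v_{2} + v_{4} = 2·v_{3} ; sig = ⟨2 | 2⟩
  {4,7}:  v_{4} + v_{7} = 2·v_{6} ; sig = ⟨2 | 2⟩

so the primitive-relation signature multiset is
[⟨2 | 0⟩, ⟨2 | 0⟩, ⟨2 | 0⟩, ⟨2 | 1⟩, ⟨2 | 1⟩, ⟨2 | 1⟩, ⟨2 | 1⟩, ⟨2 | 1⟩, ⟨2 | 1⟩, ⟨2 | 1⟩, ⟨2 | 1⟩, ⟨2 | 1⟩, ⟨2 | 2⟩, ⟨2 | 2⟩]


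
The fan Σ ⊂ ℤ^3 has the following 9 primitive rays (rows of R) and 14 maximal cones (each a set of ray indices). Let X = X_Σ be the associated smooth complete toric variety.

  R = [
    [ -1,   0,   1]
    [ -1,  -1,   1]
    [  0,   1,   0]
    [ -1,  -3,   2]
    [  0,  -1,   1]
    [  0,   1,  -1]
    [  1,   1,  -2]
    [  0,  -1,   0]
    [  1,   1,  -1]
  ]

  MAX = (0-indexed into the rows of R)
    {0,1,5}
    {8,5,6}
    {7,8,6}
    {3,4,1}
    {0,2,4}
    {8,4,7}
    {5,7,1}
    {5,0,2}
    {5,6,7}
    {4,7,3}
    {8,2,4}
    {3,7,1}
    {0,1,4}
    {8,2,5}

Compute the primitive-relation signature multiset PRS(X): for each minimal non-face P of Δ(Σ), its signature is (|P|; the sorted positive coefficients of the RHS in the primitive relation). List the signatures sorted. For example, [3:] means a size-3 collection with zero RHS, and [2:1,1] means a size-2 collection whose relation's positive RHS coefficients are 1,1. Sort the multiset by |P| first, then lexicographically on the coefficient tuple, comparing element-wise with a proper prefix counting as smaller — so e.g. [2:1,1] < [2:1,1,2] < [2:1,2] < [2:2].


Primitive collections (17):

  P={1,8}:  v_{1} + v_{8} = 0  →  sig = [2:]
  P={2,7}:  v_{2} + v_{7} = 0  →  sig = [2:]
  P={4,5}:  v_{4} + v_{5} = 0  →  sig = [2:]
  P={0,6}:  v_{0} + v_{6} = v_{5}  →  sig = [2:1]
  P={0,7}:  v_{0} + v_{7} = v_{1}  →  sig = [2:1]
  P={0,8}:  v_{0} + v_{8} = v_{2}  →  sig = [2:1]
  P={1,2}:  v_{1} + v_{2} = v_{0}  →  sig = [2:1]
  P={1,6}:  v_{1} + v_{6} = v_{5} + v_{7}  →  sig = [2:1,1]
  P={2,3}:  v_{2} + v_{3} = v_{1} + v_{4}  →  sig = [2:1,1]
  P={2,6}:  v_{2} + v_{6} = v_{5} + v_{8}  →  sig = [2:1,1]
  P={3,5}:  v_{3} + v_{5} = v_{1} + v_{7}  →  sig = [2:1,1]
  P={3,8}:  v_{3} + v_{8} = v_{4} + v_{7}  →  sig = [2:1,1]
  P={4,6}:  v_{4} + v_{6} = v_{7} + v_{8}  →  sig = [2:1,1]
  P={0,3}:  v_{0} + v_{3} = 2·v_{1} + v_{4}  →  sig = [2:1,2]
  P={3,6}:  v_{3} + v_{6} = 2·v_{7}  →  sig = [2:2]
  P={1,4,7}:  v_{1} + v_{4} + v_{7} = v_{3}  →  sig = [3:1]
  P={5,7,8}:  v_{5} + v_{7} + v_{8} = v_{6}  →  sig = [3:1]

Hence PRS(X_Σ) =
{ [2:] ×3,  [2:1] ×4,  [2:1,1] ×6,  [2:1,2],  [2:2],  [3:1] ×2 }


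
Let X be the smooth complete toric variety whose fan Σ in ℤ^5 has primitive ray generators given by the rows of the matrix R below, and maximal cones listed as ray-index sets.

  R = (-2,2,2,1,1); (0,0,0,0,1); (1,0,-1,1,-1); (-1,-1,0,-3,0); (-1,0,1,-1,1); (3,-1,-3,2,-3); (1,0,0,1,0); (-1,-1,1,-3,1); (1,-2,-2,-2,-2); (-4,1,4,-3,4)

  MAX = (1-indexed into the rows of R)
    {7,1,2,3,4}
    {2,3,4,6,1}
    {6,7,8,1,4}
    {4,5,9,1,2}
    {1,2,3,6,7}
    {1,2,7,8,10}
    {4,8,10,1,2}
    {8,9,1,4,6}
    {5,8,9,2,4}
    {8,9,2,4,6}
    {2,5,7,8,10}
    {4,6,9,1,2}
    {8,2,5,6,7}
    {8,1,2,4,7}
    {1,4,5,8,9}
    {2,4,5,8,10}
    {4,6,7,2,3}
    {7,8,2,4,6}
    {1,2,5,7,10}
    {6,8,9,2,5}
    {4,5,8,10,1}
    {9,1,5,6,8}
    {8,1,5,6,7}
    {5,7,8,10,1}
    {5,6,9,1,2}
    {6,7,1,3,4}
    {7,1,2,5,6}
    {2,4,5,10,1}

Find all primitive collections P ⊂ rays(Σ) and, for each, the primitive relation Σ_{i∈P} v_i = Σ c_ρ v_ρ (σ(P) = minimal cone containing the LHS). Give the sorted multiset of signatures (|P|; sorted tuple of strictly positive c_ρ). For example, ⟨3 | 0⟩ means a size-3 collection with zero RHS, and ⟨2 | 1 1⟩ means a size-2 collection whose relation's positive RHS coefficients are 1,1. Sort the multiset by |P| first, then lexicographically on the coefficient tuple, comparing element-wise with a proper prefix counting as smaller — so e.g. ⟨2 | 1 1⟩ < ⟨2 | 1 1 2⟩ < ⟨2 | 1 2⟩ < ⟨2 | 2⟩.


|primitive collections| = 14. Relations:

  {3,5}:  v_{3} + v_{5} = 0 ; sig = ⟨2 | 0⟩
  {6,10}:  v_{6} + v_{10} = v_{5} ; sig = ⟨2 | 1⟩
  {3,8}:  v_{3} + v_{8} = v_{4} + v_{7} ; sig = ⟨2 | 1 1⟩
  {3,9}:  v_{3} + v_{9} = v_{4} + v_{6} ; sig = ⟨2 | 1 1⟩
  {7,9}:  v_{7} + v_{9} = v_{6} + v_{8} ; sig = ⟨2 | 1 1⟩
  {3,10}:  v_{3} + v_{10} = v_{1} + v_{2} + v_{8} ; sig = ⟨2 | 1 1 1⟩
  {9,10}:  v_{9} + v_{10} = v_{4} + 2·v_{5} ; sig = ⟨2 | 1 2⟩
  {4,5,6}:  v_{4} + v_{5} + v_{6} = v_{9} ; sig = ⟨3 | 1⟩
  {4,5,7}:  v_{4} + v_{5} + v_{7} = v_{8} ; sig = ⟨3 | 1⟩
  {4,7,10}:  v_{4} + v_{7} + v_{10} = v_{1} + v_{2} + 2·v_{8} ; sig = ⟨3 | 1 1 2⟩
  {1,2,6,8}:  v_{1} + v_{2} + v_{6} + v_{8} = 0 ; sig = ⟨4 | 0⟩
  {1,2,5,8}:  v_{1} + v_{2} + v_{5} + v_{8} = v_{10} ; sig = ⟨4 | 1⟩
  {1,2,8,9}:  v_{1} + v_{2} + v_{8} + v_{9} = v_{4} + v_{5} ; sig = ⟨4 | 1 1⟩
  {1,2,4,6,7}:  v_{1} + v_{2} + v_{4} + v_{6} + v_{7} = v_{3} ; sig = ⟨5 | 1⟩

so the primitive-relation signature multiset is
    |P|=2: 7 collections, coeffs (), (1), (1,1), (1,1), (1,1), (1,1,1), (1,2)
    |P|=3: 3 collections, coeffs (1), (1), (1,1,2)
    |P|=4: 3 collections, coeffs (), (1), (1,1)
    |P|=5: 1 collection, coeffs (1)


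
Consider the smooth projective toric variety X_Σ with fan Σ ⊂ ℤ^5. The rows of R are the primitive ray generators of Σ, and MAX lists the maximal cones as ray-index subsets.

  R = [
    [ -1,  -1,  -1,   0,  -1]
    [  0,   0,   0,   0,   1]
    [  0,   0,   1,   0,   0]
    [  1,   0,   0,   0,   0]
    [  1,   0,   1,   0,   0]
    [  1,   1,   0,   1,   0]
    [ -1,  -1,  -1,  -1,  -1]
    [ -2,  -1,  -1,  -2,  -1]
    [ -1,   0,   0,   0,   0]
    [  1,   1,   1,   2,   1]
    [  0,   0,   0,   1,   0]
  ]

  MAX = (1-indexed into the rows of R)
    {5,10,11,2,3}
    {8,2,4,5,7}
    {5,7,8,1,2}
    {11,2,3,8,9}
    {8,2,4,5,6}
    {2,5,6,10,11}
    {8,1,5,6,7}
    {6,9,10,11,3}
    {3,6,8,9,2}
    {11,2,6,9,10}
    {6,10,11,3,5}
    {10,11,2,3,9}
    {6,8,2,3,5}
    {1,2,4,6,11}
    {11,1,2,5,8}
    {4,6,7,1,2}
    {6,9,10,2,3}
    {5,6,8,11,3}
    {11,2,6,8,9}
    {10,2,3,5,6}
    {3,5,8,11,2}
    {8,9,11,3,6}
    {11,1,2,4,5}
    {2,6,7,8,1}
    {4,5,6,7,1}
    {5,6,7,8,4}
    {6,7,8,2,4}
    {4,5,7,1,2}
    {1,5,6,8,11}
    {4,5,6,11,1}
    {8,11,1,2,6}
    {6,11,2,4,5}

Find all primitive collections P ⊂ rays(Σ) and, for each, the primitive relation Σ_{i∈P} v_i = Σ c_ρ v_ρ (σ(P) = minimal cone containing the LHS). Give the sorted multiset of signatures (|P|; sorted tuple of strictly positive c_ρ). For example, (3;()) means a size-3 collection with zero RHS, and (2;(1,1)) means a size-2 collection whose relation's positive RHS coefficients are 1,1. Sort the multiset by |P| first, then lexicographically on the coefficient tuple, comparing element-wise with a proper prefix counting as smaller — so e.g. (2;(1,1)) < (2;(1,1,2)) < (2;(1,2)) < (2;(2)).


Minimal non-faces — 18 found among 11 rays, 32 max cones:

  {4,9}:  v_{4} + v_{9} = 0  ⟹  sig = (2;())
  {3,4}:  v_{3} + v_{4} = v_{5}  ⟹  sig = (2;(1))
  {5,9}:  v_{5} + v_{9} = v_{3}  ⟹  sig = (2;(1))
  {7,10}:  v_{7} + v_{10} = v_{11}  ⟹  sig = (2;(1))
  {7,11}:  v_{7} + v_{11} = v_{1}  ⟹  sig = (2;(1))
  {8,10}:  v_{8} + v_{10} = v_{9}  ⟹  sig = (2;(1))
  {7,9}:  v_{7} + v_{9} = v_{8} + v_{11}  ⟹  sig = (2;(1,1))
  {3,7}:  v_{3} + v_{7} = v_{5} + v_{8} + v_{11}  ⟹  sig = (2;(1,1,1))
  {4,10}:  v_{4} + v_{10} = v_{2} + v_{5} + v_{6} + v_{11}  ⟹  sig = (2;(1,1,1,1))
  {1,3}:  v_{1} + v_{3} = v_{5} + v_{8} + 2·v_{11}  ⟹  sig = (2;(1,1,2))
  {1,9}:  v_{1} + v_{9} = v_{8} + 2·v_{11}  ⟹  sig = (2;(1,2))
  {1,10}:  v_{1} + v_{10} = 2·v_{11}  ⟹  sig = (2;(2))
  {4,8,11}:  v_{4} + v_{8} + v_{11} = v_{7}  ⟹  sig = (3;(1))
  {1,4,8}:  v_{1} + v_{4} + v_{8} = 2·v_{7}  ⟹  sig = (3;(2))
  {2,3,6,11}:  v_{2} + v_{3} + v_{6} + v_{11} = v_{10}  ⟹  sig = (4;(1))
  {2,5,6,7}:  v_{2} + v_{5} + v_{6} + v_{7} = v_{4}  ⟹  sig = (4;(1))
  {1,2,5,6}:  v_{1} + v_{2} + v_{5} + v_{6} = v_{4} + v_{11}  ⟹  sig = (4;(1,1))
  {2,5,6,8,11}:  v_{2} + v_{5} + v_{6} + v_{8} + v_{11} = 0  ⟹  sig = (5;())

Hence PRS(X_Σ) =
[(2;()), (2;(1)), (2;(1)), (2;(1)), (2;(1)), (2;(1)), (2;(1,1)), (2;(1,1,1)), (2;(1,1,1,1)), (2;(1,1,2)), (2;(1,2)), (2;(2)), (3;(1)), (3;(2)), (4;(1)), (4;(1)), (4;(1,1)), (5;())]


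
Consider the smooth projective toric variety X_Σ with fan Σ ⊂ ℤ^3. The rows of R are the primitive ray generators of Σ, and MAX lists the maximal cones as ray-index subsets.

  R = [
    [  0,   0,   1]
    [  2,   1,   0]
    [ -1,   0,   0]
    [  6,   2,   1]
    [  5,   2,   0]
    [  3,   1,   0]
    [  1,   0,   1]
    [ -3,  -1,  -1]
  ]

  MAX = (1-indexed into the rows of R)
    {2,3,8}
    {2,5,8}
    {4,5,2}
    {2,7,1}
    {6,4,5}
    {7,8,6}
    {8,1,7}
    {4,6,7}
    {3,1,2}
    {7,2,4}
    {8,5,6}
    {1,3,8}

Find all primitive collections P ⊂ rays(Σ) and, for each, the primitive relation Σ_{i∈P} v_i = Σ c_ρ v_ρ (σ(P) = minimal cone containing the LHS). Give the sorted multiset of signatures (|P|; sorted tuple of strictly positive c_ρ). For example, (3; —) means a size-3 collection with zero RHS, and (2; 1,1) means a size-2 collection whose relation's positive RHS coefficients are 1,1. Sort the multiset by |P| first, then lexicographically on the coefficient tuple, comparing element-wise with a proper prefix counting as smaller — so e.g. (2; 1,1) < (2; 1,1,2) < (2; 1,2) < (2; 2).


|primitive collections| = 12. Relations:

  P = {2,6}:  v_{2} + v_{6} = v_{5}  →  sig = (2; 1)
  P = {3,6}:  v_{3} + v_{6} = v_{2}  →  sig = (2; 1)
  P = {3,7}:  v_{3} + v_{7} = v_{1}  →  sig = (2; 1)
  P = {4,8}:  v_{4} + v_{8} = v_{6}  →  sig = (2; 1)
  P = {5,7}:  v_{5} + v_{7} = v_{4}  →  sig = (2; 1)
  P = {1,6}:  v_{1} + v_{6} = v_{2} + v_{7}  →  sig = (2; 1,1)
  P = {1,5}:  v_{1} + v_{5} = 2·v_{2} + v_{7}  →  sig = (2; 1,2)
  P = {3,4}:  v_{3} + v_{4} = 2·v_{2} + v_{7}  →  sig = (2; 1,2)
  P = {3,5}:  v_{3} + v_{5} = 2·v_{2}  →  sig = (2; 2)
  P = {1,4}:  v_{1} + v_{4} = 2·v_{2} + 2·v_{7}  →  sig = (2; 2,2)
  P = {2,7,8}:  v_{2} + v_{7} + v_{8} = 0  →  sig = (3; —)
  P = {1,2,8}:  v_{1} + v_{2} + v_{8} = v_{3}  →  sig = (3; 1)

Hence PRS(X_Σ) =
{ (2; 1) ×5,  (2; 1,1),  (2; 1,2) ×2,  (2; 2),  (2; 2,2),  (3; —),  (3; 1) }


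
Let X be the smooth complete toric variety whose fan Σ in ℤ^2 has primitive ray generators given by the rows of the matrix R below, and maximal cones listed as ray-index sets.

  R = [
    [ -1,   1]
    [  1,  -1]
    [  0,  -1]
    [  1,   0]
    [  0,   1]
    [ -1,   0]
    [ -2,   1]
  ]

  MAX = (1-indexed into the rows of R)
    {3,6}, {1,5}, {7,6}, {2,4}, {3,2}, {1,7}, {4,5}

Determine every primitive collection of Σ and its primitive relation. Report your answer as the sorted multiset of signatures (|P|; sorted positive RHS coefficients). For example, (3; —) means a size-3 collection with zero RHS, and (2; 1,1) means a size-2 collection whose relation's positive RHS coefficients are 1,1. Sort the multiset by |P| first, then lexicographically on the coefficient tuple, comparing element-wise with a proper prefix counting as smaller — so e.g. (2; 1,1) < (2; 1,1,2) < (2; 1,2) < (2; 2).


Minimal non-faces — 14 found among 7 rays, 7 max cones:

  P={1,2}:  v_{1} + v_{2} = 0  so sig = (2; —)
  P={3,5}:  v_{3} + v_{5} = 0  so sig = (2; —)
  P={4,6}:  v_{4} + v_{6} = 0  so sig = (2; —)
  P={1,3}:  v_{1} + v_{3} = v_{6}  so sig = (2; 1)
  P={1,4}:  v_{1} + v_{4} = v_{5}  so sig = (2; 1)
  P={1,6}:  v_{1} + v_{6} = v_{7}  so sig = (2; 1)
  P={2,5}:  v_{2} + v_{5} = v_{4}  so sig = (2; 1)
  P={2,6}:  v_{2} + v_{6} = v_{3}  so sig = (2; 1)
  P={2,7}:  v_{2} + v_{7} = v_{6}  so sig = (2; 1)
  P={3,4}:  v_{3} + v_{4} = v_{2}  so sig = (2; 1)
  P={4,7}:  v_{4} + v_{7} = v_{1}  so sig = (2; 1)
  P={5,6}:  v_{5} + v_{6} = v_{1}  so sig = (2; 1)
  P={3,7}:  v_{3} + v_{7} = 2·v_{6}  so sig = (2; 2)
  P={5,7}:  v_{5} + v_{7} = 2·v_{1}  so sig = (2; 2)

Signatures (|P|; sorted positive RHS coefficients), sorted:
{ (2; —) ×3,  (2; 1) ×9,  (2; 2) ×2 }


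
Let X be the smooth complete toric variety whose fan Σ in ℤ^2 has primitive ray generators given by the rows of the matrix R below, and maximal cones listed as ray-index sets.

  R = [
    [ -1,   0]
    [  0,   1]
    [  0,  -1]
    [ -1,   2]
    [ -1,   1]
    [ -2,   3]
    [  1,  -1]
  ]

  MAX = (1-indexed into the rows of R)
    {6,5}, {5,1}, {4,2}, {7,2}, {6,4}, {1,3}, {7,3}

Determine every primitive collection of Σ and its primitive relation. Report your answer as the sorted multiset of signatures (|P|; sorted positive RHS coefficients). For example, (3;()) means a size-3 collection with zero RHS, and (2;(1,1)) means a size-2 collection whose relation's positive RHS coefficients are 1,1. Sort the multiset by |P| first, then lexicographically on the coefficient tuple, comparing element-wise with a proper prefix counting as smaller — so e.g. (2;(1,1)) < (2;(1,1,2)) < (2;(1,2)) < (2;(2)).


Σ has 14 primitive collections:

  P = {2,3}:  v_{2} + v_{3} = 0  so sig = (2;())
  P = {5,7}:  v_{5} + v_{7} = 0  so sig = (2;())
  P = {1,2}:  v_{1} + v_{2} = v_{5}  so sig = (2;(1))
  P = {1,7}:  v_{1} + v_{7} = v_{3}  so sig = (2;(1))
  P = {2,5}:  v_{2} + v_{5} = v_{4}  so sig = (2;(1))
  P = {3,4}:  v_{3} + v_{4} = v_{5}  so sig = (2;(1))
  P = {3,5}:  v_{3} + v_{5} = v_{1}  so sig = (2;(1))
  P = {4,5}:  v_{4} + v_{5} = v_{6}  so sig = (2;(1))
  P = {4,7}:  v_{4} + v_{7} = v_{2}  so sig = (2;(1))
  P = {6,7}:  v_{6} + v_{7} = v_{4}  so sig = (2;(1))
  P = {1,4}:  v_{1} + v_{4} = 2·v_{5}  so sig = (2;(2))
  P = {2,6}:  v_{2} + v_{6} = 2·v_{4}  so sig = (2;(2))
  P = {3,6}:  v_{3} + v_{6} = 2·v_{5}  so sig = (2;(2))
  P = {1,6}:  v_{1} + v_{6} = 3·v_{5}  so sig = (2;(3))

Sorted signature multiset PRS(X):
    (2;())
    (2;())
    (2;(1))
    (2;(1))
    (2;(1))
    (2;(1))
    (2;(1))
    (2;(1))
    (2;(1))
    (2;(1))
    (2;(2))
    (2;(2))
    (2;(2))
    (2;(3))


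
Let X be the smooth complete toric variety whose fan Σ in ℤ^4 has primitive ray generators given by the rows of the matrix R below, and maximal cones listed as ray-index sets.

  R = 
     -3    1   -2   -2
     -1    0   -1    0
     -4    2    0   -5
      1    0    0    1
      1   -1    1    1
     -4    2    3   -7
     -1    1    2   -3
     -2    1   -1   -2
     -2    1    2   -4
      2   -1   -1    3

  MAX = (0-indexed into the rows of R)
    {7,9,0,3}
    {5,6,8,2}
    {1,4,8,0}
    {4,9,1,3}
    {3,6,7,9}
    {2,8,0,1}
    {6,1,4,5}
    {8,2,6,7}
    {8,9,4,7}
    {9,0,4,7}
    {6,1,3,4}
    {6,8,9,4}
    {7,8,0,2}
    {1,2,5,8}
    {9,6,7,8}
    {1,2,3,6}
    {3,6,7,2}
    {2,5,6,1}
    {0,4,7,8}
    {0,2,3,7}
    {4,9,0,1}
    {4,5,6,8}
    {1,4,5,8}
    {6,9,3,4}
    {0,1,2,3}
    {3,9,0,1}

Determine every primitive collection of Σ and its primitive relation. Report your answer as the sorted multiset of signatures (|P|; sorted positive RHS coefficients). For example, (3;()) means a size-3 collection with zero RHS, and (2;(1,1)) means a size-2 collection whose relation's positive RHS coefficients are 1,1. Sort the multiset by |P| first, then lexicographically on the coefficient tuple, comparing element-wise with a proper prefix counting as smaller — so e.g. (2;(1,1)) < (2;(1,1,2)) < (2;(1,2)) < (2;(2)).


16 collections generate NE(X_Σ); each relation:

  • {0,6}:  v_{0} + v_{6} = v_{2}  so sig = (2;(1))
  • {1,7}:  v_{1} + v_{7} = v_{0}  so sig = (2;(1))
  • {2,9}:  v_{2} + v_{9} = v_{7}  so sig = (2;(1))
  • {3,8}:  v_{3} + v_{8} = v_{6}  so sig = (2;(1))
  • {5,9}:  v_{5} + v_{9} = v_{8}  so sig = (2;(1))
  • {2,4}:  v_{2} + v_{4} = v_{1} + v_{8}  so sig = (2;(1,1))
  • {5,7}:  v_{5} + v_{7} = v_{2} + v_{8}  so sig = (2;(1,1))
  • {0,5}:  v_{0} + v_{5} = v_{1} + v_{2} + v_{8}  so sig = (2;(1,1,1))
  • {3,5}:  v_{3} + v_{5} = v_{1} + 2·v_{6}  so sig = (2;(1,2))
  • {1,6,9}:  v_{1} + v_{6} + v_{9} = 0  so sig = (3;())
  • {3,4,7}:  v_{3} + v_{4} + v_{7} = 0  so sig = (3;())
  • {0,3,4}:  v_{0} + v_{3} + v_{4} = v_{1}  so sig = (3;(1))
  • {1,6,8}:  v_{1} + v_{6} + v_{8} = v_{5}  so sig = (3;(1))
  • {4,6,7}:  v_{4} + v_{6} + v_{7} = v_{8}  so sig = (3;(1))
  • {1,8,9}:  v_{1} + v_{8} + v_{9} = v_{4} + v_{7}  so sig = (3;(1,1))
  • {0,8,9}:  v_{0} + v_{8} + v_{9} = v_{4} + 2·v_{7}  so sig = (3;(1,2))

Signatures (|P|; sorted positive RHS coefficients), sorted:
    (2;(1))
    (2;(1))
    (2;(1))
    (2;(1))
    (2;(1))
    (2;(1,1))
    (2;(1,1))
    (2;(1,1,1))
    (2;(1,2))
    (3;())
    (3;())
    (3;(1))
    (3;(1))
    (3;(1))
    (3;(1,1))
    (3;(1,2))


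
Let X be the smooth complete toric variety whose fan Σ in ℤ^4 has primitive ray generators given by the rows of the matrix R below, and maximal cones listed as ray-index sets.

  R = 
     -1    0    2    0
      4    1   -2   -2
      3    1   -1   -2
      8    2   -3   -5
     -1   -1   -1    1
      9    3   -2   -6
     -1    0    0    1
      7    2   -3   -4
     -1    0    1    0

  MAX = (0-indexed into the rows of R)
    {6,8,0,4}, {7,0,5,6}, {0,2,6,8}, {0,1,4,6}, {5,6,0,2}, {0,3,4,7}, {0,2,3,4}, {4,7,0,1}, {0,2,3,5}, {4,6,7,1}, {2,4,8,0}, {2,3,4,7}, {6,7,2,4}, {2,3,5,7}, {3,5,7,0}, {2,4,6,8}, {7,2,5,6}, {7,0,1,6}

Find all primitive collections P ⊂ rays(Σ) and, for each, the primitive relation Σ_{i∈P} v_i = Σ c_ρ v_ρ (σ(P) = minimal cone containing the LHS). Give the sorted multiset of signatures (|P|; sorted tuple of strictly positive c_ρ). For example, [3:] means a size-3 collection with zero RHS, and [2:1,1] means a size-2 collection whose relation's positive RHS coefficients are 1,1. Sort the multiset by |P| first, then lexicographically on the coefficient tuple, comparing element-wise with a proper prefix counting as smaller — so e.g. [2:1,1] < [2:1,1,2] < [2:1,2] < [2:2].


12 minimal non-faces of Δ(Σ) (on 9 rays):

  P={1,2}:  v_{1} + v_{2} = v_{7}  ⟹  sig = [2:1]
  P={1,8}:  v_{1} + v_{8} = v_{2}  ⟹  sig = [2:1]
  P={3,6}:  v_{3} + v_{6} = v_{7}  ⟹  sig = [2:1]
  P={4,5}:  v_{4} + v_{5} = v_{3}  ⟹  sig = [2:1]
  P={1,3}:  v_{1} + v_{3} = v_{0} + v_{4} + 2·v_{7}  ⟹  sig = [2:1,1,2]
  P={3,8}:  v_{3} + v_{8} = v_{0} + 3·v_{2} + v_{4}  ⟹  sig = [2:1,1,3]
  P={1,5}:  v_{1} + v_{5} = v_{0} + 2·v_{7}  ⟹  sig = [2:1,2]
  P={5,8}:  v_{5} + v_{8} = v_{0} + 3·v_{2}  ⟹  sig = [2:1,3]
  P={7,8}:  v_{7} + v_{8} = 2·v_{2}  ⟹  sig = [2:2]
  P={0,2,7}:  v_{0} + v_{2} + v_{7} = v_{5}  ⟹  sig = [3:1]
  P={0,2,4,6}:  v_{0} + v_{2} + v_{4} + v_{6} = 0  ⟹  sig = [4:]
  P={0,4,6,7}:  v_{0} + v_{4} + v_{6} + v_{7} = v_{1}  ⟹  sig = [4:1]

Signatures (|P|; sorted positive RHS coefficients), sorted:
{ [2:1] ×4,  [2:1,1,2],  [2:1,1,3],  [2:1,2],  [2:1,3],  [2:2],  [3:1],  [4:],  [4:1] }


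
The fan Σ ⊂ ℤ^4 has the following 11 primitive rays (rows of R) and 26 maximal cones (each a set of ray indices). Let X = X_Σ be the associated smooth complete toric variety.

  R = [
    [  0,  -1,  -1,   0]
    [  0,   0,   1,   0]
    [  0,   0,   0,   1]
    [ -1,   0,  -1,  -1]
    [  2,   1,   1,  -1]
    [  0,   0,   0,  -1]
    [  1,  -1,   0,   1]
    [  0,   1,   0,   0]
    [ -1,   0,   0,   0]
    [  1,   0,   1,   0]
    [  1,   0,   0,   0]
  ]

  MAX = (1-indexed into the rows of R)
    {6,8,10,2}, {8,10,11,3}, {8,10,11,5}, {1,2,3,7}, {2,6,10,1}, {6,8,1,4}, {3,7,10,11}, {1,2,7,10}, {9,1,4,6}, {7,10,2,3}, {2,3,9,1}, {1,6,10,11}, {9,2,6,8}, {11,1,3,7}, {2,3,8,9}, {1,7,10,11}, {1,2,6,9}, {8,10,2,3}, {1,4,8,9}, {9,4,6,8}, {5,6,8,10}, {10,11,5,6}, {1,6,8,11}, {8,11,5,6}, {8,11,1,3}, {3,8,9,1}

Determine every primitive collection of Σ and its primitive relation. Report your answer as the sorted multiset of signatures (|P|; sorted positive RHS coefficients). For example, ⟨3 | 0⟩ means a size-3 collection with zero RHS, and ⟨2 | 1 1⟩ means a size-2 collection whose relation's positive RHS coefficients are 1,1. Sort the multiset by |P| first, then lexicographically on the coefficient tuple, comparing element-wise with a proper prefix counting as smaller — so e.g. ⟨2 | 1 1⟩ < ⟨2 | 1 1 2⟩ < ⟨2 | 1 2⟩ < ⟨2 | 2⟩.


23 minimal non-faces of Δ(Σ) (on 11 rays):

  {3,6}:  v_{3} + v_{6} = 0 — sig = ⟨2 | 0⟩
  {9,11}:  v_{9} + v_{11} = 0 — sig = ⟨2 | 0⟩
  {2,11}:  v_{2} + v_{11} = v_{10} — sig = ⟨2 | 1⟩
  {4,7}:  v_{4} + v_{7} = v_{1} — sig = ⟨2 | 1⟩
  {4,10}:  v_{4} + v_{10} = v_{6} — sig = ⟨2 | 1⟩
  {9,10}:  v_{9} + v_{10} = v_{2} — sig = ⟨2 | 1⟩
  {2,4}:  v_{2} + v_{4} = v_{6} + v_{9} — sig = ⟨2 | 1 1⟩
  {6,7}:  v_{6} + v_{7} = v_{1} + v_{10} — sig = ⟨2 | 1 1⟩
  {7,8}:  v_{7} + v_{8} = v_{3} + v_{11} — sig = ⟨2 | 1 1⟩
  {3,4}:  v_{3} + v_{4} = v_{1} + v_{8} + v_{9} — sig = ⟨2 | 1 1 1⟩
  {3,5}:  v_{3} + v_{5} = v_{8} + v_{10} + v_{11} — sig = ⟨2 | 1 1 1⟩
  {4,11}:  v_{4} + v_{11} = v_{1} + v_{6} + v_{8} — sig = ⟨2 | 1 1 1⟩
  {5,9}:  v_{5} + v_{9} = v_{6} + v_{8} + v_{10} — sig = ⟨2 | 1 1 1⟩
  {7,9}:  v_{7} + v_{9} = v_{1} + v_{2} + v_{3} — sig = ⟨2 | 1 1 1⟩
  {2,5}:  v_{2} + v_{5} = v_{6} + v_{8} + 2·v_{10} — sig = ⟨2 | 1 1 2⟩
  {4,5}:  v_{4} + v_{5} = 2·v_{6} + v_{8} + v_{11} — sig = ⟨2 | 1 1 2⟩
  {1,5}:  v_{1} + v_{5} = v_{6} + 2·v_{11} — sig = ⟨2 | 1 2⟩
  {5,7}:  v_{5} + v_{7} = v_{10} + 2·v_{11} — sig = ⟨2 | 1 2⟩
  {1,2,8}:  v_{1} + v_{2} + v_{8} = 0 — sig = ⟨3 | 0⟩
  {1,3,10}:  v_{1} + v_{3} + v_{10} = v_{7} — sig = ⟨3 | 1⟩
  {1,8,10}:  v_{1} + v_{8} + v_{10} = v_{11} — sig = ⟨3 | 1⟩
  {1,6,8,9}:  v_{1} + v_{6} + v_{8} + v_{9} = v_{4} — sig = ⟨4 | 1⟩
  {6,8,10,11}:  v_{6} + v_{8} + v_{10} + v_{11} = v_{5} — sig = ⟨4 | 1⟩

so the primitive-relation signature multiset is
    ⟨2 | 0⟩
    ⟨2 | 0⟩
    ⟨2 | 1⟩
    ⟨2 | 1⟩
    ⟨2 | 1⟩
    ⟨2 | 1⟩
    ⟨2 | 1 1⟩
    ⟨2 | 1 1⟩
    ⟨2 | 1 1⟩
    ⟨2 | 1 1 1⟩
    ⟨2 | 1 1 1⟩
    ⟨2 | 1 1 1⟩
    ⟨2 | 1 1 1⟩
    ⟨2 | 1 1 1⟩
    ⟨2 | 1 1 2⟩
    ⟨2 | 1 1 2⟩
    ⟨2 | 1 2⟩
    ⟨2 | 1 2⟩
    ⟨3 | 0⟩
    ⟨3 | 1⟩
    ⟨3 | 1⟩
    ⟨4 | 1⟩
    ⟨4 | 1⟩
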